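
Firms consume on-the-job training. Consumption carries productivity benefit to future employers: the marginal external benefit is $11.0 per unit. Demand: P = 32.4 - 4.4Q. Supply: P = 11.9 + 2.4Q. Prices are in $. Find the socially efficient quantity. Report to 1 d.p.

Social marginal benefit = demand + MEB = 43.4 - 4.4Q.
Set SMB = MC: 43.4 - 4.4Q = 11.9 + 2.4Q → Q* = 4.6324.

Q* = 4.6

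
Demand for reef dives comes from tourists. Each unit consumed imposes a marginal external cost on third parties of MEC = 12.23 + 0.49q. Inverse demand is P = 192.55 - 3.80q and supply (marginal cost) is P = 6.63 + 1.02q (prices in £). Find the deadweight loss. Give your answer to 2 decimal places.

Market equilibrium (private): 6.63 + 1.02q = 192.55 - 3.80q → q_m = 38.5726.
Social marginal benefit = demand − MEC = 180.32 - 4.29q.
Set SMB = MC: 180.32 - 4.29q = 6.63 + 1.02q → q* = 32.7100.
The loss is the area between SMB and MC from q* to q_m; with linear curves that's a triangle of height MEC(q_m).
DWL = ½ × 5.8626 × 31.1306 = 91.2531.

DWL = £91.25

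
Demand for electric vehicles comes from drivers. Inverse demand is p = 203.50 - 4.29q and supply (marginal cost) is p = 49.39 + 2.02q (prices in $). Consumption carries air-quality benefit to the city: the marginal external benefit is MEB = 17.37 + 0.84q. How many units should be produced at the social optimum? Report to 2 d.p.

q* = 31.35

Social marginal benefit = demand + MEB = 220.87 - 3.45q.
Set SMB = MC: 220.87 - 3.45q = 49.39 + 2.02q → q* = 31.3492.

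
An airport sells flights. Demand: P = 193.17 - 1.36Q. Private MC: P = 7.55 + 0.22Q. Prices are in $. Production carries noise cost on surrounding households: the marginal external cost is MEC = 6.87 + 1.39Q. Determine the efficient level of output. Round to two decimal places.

Q* = 60.19

Social marginal cost = private MC + MEC = 14.42 + 1.61Q.
Set SMC = demand: 14.42 + 1.61Q = 193.17 - 1.36Q → Q* = 60.1852.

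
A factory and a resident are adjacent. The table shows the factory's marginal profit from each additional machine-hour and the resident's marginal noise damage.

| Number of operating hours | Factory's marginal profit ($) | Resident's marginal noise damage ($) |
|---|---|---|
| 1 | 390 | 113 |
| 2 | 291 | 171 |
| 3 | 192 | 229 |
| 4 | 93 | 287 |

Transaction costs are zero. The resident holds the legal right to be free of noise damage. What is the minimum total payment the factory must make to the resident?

$284

Efficient level: marginal profit ≥ marginal noise damage through level 2, so k* = 2.
With the resident holding the right, the factory must at least compensate total damage at k*: 113 + 171 = 284.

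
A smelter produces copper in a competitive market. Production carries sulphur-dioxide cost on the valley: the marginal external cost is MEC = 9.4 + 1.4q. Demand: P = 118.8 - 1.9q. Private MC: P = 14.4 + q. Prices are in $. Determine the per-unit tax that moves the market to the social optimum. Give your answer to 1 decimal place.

Social marginal cost = private MC + MEC = 23.8 + 2.4q.
Set SMC = demand: 23.8 + 2.4q = 118.8 - 1.9q → q* = 22.0930.
The Pigouvian tax equals MEC at q*: 9.4 + 1.4×22.0930 = 40.3302.

tax = $40.3 per unit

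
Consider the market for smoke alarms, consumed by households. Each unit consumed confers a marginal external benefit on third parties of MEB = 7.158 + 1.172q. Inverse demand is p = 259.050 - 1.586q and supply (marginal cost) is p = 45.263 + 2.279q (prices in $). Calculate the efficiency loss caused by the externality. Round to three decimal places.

Market equilibrium (private): 45.263 + 2.279q = 259.050 - 1.586q → q_m = 55.3136.
Social marginal benefit = demand + MEB = 266.208 - 0.414q.
Set SMB = MC: 266.208 - 0.414q = 45.263 + 2.279q → q* = 82.0442.
Between q* and q_m the wedge SMB − MC runs linearly from 0 to MEB(q_m), so the loss is a triangle.
DWL = ½ × 26.7306 × 71.9855 = 962.1078.

DWL = $962.108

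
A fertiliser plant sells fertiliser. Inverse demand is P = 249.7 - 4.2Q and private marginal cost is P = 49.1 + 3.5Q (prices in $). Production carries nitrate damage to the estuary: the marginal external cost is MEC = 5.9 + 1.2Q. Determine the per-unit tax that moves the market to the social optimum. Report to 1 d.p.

Social marginal cost = private MC + MEC = 55.0 + 4.7Q.
Set SMC = demand: 55.0 + 4.7Q = 249.7 - 4.2Q → Q* = 21.8764.
The Pigouvian tax equals MEC at Q*: 5.9 + 1.2×21.8764 = 32.1517.

tax = $32.2 per unit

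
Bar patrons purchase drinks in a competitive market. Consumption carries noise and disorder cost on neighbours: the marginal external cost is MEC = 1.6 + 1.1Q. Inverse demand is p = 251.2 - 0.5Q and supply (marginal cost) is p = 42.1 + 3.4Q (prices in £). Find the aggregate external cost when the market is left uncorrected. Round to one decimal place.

Market equilibrium (private): 42.1 + 3.4Q = 251.2 - 0.5Q → Q_m = 53.6154.
Total external cost = ∫₀^{Q_m} (1.6 + 1.1Q) dQ = 1.6×53.6154 + ½×1.1×53.6154² = 1666.8208.

£1666.8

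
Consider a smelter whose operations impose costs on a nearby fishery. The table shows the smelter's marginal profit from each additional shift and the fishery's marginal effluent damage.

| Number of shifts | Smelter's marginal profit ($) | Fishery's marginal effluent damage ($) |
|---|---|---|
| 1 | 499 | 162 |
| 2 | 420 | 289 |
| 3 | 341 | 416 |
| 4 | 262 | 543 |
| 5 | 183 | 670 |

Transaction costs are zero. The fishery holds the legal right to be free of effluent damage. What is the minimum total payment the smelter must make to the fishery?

Efficient level: marginal profit ≥ marginal effluent damage through level 2, so k* = 2.
With the fishery holding the right, the smelter must at least compensate total damage at k*: 162 + 289 = 451.

$451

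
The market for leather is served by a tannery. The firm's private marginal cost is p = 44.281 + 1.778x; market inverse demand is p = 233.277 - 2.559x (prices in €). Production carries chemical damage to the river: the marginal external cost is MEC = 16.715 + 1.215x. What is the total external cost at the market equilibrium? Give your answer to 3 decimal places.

Market equilibrium (private): 44.281 + 1.778x = 233.277 - 2.559x → x_m = 43.5776.
Total external cost = ∫₀^{x_m} (16.715 + 1.215x) dx = 16.715×43.5776 + ½×1.215×43.5776² = 1882.0465.

€1882.046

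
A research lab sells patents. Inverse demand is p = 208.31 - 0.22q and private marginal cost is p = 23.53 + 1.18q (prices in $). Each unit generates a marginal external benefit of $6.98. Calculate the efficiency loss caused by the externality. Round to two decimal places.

DWL = $17.40

Market equilibrium (private): 23.53 + 1.18q = 208.31 - 0.22q → q_m = 131.9857.
Social marginal cost = private MC − MEB = 16.55 + 1.18q.
Set SMC = demand: 16.55 + 1.18q = 208.31 - 0.22q → q* = 136.9714.
The loss is the area between SMC and demand from q* to q_m; with linear curves that's a triangle of height MEB(q_m).
DWL = ½ × 4.9857 × 6.9800 = 17.4001.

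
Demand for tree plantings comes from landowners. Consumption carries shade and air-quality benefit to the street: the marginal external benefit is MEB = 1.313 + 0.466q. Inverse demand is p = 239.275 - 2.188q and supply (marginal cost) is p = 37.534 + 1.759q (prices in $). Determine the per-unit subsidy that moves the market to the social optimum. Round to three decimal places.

subsidy = $28.496 per unit

Social marginal benefit = demand + MEB = 240.588 - 1.722q.
Set SMB = MC: 240.588 - 1.722q = 37.534 + 1.759q → q* = 58.3321.
The Pigouvian subsidy equals MEB at q*: 1.313 + 0.466×58.3321 = 28.4958.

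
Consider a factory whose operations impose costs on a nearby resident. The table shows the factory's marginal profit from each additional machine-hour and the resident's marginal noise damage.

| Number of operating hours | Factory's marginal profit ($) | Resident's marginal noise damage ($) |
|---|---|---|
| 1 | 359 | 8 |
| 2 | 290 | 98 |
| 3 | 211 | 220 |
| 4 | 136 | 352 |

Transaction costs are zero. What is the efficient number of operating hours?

2

Bargaining reaches the level where marginal profit last exceeds marginal noise damage.
That holds through level 2 (290 ≥ 98) but not at 3 (211 < 220).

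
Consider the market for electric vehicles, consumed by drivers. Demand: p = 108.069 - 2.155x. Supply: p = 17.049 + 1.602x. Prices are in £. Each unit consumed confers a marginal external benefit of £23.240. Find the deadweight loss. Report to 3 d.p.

DWL = £71.879

Market equilibrium (private): 17.049 + 1.602x = 108.069 - 2.155x → x_m = 24.2268.
Social marginal benefit = demand + MEB = 131.309 - 2.155x.
Set SMB = MC: 131.309 - 2.155x = 17.049 + 1.602x → x* = 30.4126.
Height of the DWL triangle at x_m is SMB(x_m) − MC(x_m) = MEB(x_m) = 23.2400.
DWL = ½ × 6.1858 × 23.2400 = 71.8790.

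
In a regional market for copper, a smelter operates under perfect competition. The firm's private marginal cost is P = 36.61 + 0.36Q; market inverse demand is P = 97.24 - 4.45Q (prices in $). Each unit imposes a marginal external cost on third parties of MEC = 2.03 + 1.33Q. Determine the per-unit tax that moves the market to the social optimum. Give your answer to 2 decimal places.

Social marginal cost = private MC + MEC = 38.64 + 1.69Q.
Set SMC = demand: 38.64 + 1.69Q = 97.24 - 4.45Q → Q* = 9.5440.
The Pigouvian tax equals MEC at Q*: 2.03 + 1.33×9.5440 = 14.7235.

tax = $14.72 per unit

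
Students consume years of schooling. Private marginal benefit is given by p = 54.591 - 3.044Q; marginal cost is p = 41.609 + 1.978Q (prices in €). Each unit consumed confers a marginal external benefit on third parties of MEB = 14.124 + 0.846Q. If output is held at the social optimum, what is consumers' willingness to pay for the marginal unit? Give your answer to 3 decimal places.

Social marginal benefit = demand + MEB = 68.715 - 2.198Q.
Set SMB = MC: 68.715 - 2.198Q = 41.609 + 1.978Q → Q* = 6.4909.
Consumer price on the demand curve at Q*: 54.591 − 3.044×6.4909 = 34.8327.

P = €34.833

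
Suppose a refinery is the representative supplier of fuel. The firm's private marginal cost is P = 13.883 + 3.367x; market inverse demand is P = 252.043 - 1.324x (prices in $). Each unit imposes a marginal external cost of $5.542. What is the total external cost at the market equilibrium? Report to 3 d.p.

$281.365

Market equilibrium (private): 13.883 + 3.367x = 252.043 - 1.324x → x_m = 50.7696.
Total external cost = MEC × x_m = 5.542 × 50.7696 = 281.3651.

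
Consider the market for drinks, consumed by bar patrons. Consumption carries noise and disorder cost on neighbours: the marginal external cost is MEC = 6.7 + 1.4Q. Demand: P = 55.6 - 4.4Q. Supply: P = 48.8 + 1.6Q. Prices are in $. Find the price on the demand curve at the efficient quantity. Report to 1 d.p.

P = $55.5

Social marginal benefit = demand − MEC = 48.9 - 5.8Q.
Set SMB = MC: 48.9 - 5.8Q = 48.8 + 1.6Q → Q* = 0.0135.
Consumer price on the demand curve at Q*: 55.6 − 4.4×0.0135 = 55.5406.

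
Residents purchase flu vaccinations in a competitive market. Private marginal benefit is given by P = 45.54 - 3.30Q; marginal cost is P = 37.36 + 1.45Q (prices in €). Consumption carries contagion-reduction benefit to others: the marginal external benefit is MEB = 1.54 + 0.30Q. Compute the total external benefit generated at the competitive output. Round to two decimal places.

€3.10

Market equilibrium (private): 37.36 + 1.45Q = 45.54 - 3.30Q → Q_m = 1.7221.
Total external benefit = ∫₀^{Q_m} (1.54 + 0.30Q) dQ = 1.54×1.7221 + ½×0.30×1.7221² = 3.0969.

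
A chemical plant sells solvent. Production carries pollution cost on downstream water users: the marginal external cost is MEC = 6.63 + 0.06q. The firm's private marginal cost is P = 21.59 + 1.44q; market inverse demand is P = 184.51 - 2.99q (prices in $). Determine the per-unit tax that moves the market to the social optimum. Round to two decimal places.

tax = $8.72 per unit

Social marginal cost = private MC + MEC = 28.22 + 1.50q.
Set SMC = demand: 28.22 + 1.50q = 184.51 - 2.99q → q* = 34.8085.
The Pigouvian tax equals MEC at q*: 6.63 + 0.06×34.8085 = 8.7185.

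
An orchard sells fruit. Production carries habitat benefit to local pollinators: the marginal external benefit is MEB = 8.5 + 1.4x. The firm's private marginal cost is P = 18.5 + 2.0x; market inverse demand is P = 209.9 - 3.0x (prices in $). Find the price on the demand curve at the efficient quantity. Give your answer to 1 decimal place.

Social marginal cost = private MC − MEB = 10.0 + 0.6x.
Set SMC = demand: 10.0 + 0.6x = 209.9 - 3.0x → x* = 55.5278.
Consumer price on the demand curve at x*: 209.9 − 3.0×55.5278 = 43.3166.

P = $43.3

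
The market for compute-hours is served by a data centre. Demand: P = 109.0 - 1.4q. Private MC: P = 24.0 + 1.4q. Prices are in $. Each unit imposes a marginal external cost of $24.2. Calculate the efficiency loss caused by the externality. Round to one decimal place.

DWL = $104.6

Market equilibrium (private): 24.0 + 1.4q = 109.0 - 1.4q → q_m = 30.3571.
Social marginal cost = private MC + MEC = 48.2 + 1.4q.
Set SMC = demand: 48.2 + 1.4q = 109.0 - 1.4q → q* = 21.7143.
The welfare-loss triangle has base |q_m − q*| and height MEC(q_m) (the vertical gap between SMC and demand is zero at q* and MEC at q_m).
DWL = ½ × 8.6428 × 24.2000 = 104.5779.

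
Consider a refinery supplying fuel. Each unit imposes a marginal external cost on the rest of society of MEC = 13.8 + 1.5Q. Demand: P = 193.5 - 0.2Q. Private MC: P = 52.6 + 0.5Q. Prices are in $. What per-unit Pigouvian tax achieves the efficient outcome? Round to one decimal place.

tax = $100.5 per unit

Social marginal cost = private MC + MEC = 66.4 + 2.0Q.
Set SMC = demand: 66.4 + 2.0Q = 193.5 - 0.2Q → Q* = 57.7727.
The Pigouvian tax equals MEC at Q*: 13.8 + 1.5×57.7727 = 100.4591.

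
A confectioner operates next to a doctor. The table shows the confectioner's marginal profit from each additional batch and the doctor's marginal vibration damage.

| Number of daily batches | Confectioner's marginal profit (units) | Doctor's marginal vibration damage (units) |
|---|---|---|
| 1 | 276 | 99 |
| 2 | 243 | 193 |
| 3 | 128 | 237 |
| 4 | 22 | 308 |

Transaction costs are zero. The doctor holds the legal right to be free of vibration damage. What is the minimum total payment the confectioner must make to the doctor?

292

Efficient level: marginal profit ≥ marginal vibration damage through level 2, so k* = 2.
With the doctor holding the right, the confectioner must at least compensate total damage at k*: 99 + 193 = 292.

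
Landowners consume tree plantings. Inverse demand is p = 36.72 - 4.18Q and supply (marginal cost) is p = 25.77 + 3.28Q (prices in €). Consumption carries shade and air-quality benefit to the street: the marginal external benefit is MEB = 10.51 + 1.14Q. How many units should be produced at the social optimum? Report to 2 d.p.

Social marginal benefit = demand + MEB = 47.23 - 3.04Q.
Set SMB = MC: 47.23 - 3.04Q = 25.77 + 3.28Q → Q* = 3.3956.

Q* = 3.40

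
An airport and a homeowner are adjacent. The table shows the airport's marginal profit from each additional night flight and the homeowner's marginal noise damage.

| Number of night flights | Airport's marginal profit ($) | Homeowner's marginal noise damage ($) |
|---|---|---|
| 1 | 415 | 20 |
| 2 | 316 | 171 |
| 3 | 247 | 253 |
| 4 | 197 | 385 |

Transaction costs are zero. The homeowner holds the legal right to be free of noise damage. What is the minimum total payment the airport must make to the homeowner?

Efficient level: marginal profit ≥ marginal noise damage through level 2, so k* = 2.
With the homeowner holding the right, the airport must at least compensate total damage at k*: 20 + 171 = 191.

$191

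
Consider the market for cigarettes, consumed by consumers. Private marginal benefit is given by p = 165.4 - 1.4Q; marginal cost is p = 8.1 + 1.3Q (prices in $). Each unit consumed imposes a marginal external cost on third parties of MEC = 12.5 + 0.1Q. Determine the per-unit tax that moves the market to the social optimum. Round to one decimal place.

Social marginal benefit = demand − MEC = 152.9 - 1.5Q.
Set SMB = MC: 152.9 - 1.5Q = 8.1 + 1.3Q → Q* = 51.7143.
The Pigouvian tax equals MEC at Q*: 12.5 + 0.1×51.7143 = 17.6714.

tax = $17.7 per unit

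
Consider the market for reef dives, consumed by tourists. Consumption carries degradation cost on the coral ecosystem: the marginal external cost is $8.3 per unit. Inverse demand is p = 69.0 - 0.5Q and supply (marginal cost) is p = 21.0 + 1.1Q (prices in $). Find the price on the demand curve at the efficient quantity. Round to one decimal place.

Social marginal benefit = demand − MEC = 60.7 - 0.5Q.
Set SMB = MC: 60.7 - 0.5Q = 21.0 + 1.1Q → Q* = 24.8125.
Consumer price on the demand curve at Q*: 69.0 − 0.5×24.8125 = 56.5938.

P = $56.6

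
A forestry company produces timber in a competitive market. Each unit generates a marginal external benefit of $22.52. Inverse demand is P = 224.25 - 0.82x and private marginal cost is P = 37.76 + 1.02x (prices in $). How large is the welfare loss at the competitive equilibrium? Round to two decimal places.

Market equilibrium (private): 37.76 + 1.02x = 224.25 - 0.82x → x_m = 101.3533.
Social marginal cost = private MC − MEB = 15.24 + 1.02x.
Set SMC = demand: 15.24 + 1.02x = 224.25 - 0.82x → x* = 113.5924.
The welfare-loss triangle has base |x_m − x*| and height MEB(x_m) (the vertical gap between SMC and demand is zero at x* and MEB at x_m).
DWL = ½ × 12.2391 × 22.5200 = 137.8123.

DWL = $137.81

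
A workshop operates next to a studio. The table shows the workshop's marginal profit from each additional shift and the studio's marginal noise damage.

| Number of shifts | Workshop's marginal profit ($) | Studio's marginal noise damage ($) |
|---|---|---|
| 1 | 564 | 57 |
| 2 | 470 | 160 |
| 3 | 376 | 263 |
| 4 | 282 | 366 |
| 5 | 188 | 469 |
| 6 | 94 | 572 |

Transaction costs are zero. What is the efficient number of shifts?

Bargaining reaches the level where marginal profit last exceeds marginal noise damage.
That holds through level 3 (376 ≥ 263) but not at 4 (282 < 366).

3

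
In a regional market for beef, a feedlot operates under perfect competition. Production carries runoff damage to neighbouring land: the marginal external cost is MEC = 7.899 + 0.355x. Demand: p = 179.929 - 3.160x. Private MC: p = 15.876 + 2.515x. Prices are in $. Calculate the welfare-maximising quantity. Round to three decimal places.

Social marginal cost = private MC + MEC = 23.775 + 2.870x.
Set SMC = demand: 23.775 + 2.870x = 179.929 - 3.160x → x* = 25.8962.

x* = 25.896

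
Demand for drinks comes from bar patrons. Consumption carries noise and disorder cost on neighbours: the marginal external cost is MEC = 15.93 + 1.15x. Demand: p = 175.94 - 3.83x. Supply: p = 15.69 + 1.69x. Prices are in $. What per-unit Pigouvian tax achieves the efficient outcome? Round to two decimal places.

Social marginal benefit = demand − MEC = 160.01 - 4.98x.
Set SMB = MC: 160.01 - 4.98x = 15.69 + 1.69x → x* = 21.6372.
The Pigouvian tax equals MEC at x*: 15.93 + 1.15×21.6372 = 40.8128.

tax = $40.81 per unit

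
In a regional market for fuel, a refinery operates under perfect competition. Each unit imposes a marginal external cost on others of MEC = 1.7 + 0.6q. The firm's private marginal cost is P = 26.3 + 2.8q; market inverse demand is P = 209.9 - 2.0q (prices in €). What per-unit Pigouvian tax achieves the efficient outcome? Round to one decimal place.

Social marginal cost = private MC + MEC = 28.0 + 3.4q.
Set SMC = demand: 28.0 + 3.4q = 209.9 - 2.0q → q* = 33.6852.
The Pigouvian tax equals MEC at q*: 1.7 + 0.6×33.6852 = 21.9111.

tax = €21.9 per unit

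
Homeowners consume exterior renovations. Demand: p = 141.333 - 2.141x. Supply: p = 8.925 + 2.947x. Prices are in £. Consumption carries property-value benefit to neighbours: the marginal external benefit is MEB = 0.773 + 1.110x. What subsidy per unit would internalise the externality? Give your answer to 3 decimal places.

Social marginal benefit = demand + MEB = 142.106 - 1.031x.
Set SMB = MC: 142.106 - 1.031x = 8.925 + 2.947x → x* = 33.4794.
The Pigouvian subsidy equals MEB at x*: 0.773 + 1.110×33.4794 = 37.9351.

subsidy = £37.935 per unit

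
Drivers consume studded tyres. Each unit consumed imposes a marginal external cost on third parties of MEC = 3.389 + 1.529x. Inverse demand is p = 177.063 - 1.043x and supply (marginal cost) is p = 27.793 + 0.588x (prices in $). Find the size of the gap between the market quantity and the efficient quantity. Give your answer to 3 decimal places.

45.356 units

Market equilibrium (private): 27.793 + 0.588x = 177.063 - 1.043x → x_m = 91.5205.
Social marginal benefit = demand − MEC = 173.674 - 2.572x.
Set SMB = MC: 173.674 - 2.572x = 27.793 + 0.588x → x* = 46.1649.
Gap = |91.5205 − 46.1649| = 45.3556.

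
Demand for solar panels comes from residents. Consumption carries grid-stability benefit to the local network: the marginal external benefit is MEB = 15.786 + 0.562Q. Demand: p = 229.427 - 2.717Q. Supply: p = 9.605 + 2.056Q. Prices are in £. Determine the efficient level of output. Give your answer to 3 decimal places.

Q* = 55.951

Social marginal benefit = demand + MEB = 245.213 - 2.155Q.
Set SMB = MC: 245.213 - 2.155Q = 9.605 + 2.056Q → Q* = 55.9506.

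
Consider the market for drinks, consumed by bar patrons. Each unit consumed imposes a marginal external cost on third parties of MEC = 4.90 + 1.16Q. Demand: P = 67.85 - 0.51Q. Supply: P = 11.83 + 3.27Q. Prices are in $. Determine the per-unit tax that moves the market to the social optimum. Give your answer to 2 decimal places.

tax = $16.90 per unit

Social marginal benefit = demand − MEC = 62.95 - 1.67Q.
Set SMB = MC: 62.95 - 1.67Q = 11.83 + 3.27Q → Q* = 10.3482.
The Pigouvian tax equals MEC at Q*: 4.90 + 1.16×10.3482 = 16.9039.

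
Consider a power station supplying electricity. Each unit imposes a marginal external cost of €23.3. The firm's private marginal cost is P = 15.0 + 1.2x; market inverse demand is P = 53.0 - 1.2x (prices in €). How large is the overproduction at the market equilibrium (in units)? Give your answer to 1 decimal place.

Market equilibrium (private): 15.0 + 1.2x = 53.0 - 1.2x → x_m = 15.8333.
Social marginal cost = private MC + MEC = 38.3 + 1.2x.
Set SMC = demand: 38.3 + 1.2x = 53.0 - 1.2x → x* = 6.1250.
Gap = |15.8333 − 6.1250| = 9.7083.

9.7 units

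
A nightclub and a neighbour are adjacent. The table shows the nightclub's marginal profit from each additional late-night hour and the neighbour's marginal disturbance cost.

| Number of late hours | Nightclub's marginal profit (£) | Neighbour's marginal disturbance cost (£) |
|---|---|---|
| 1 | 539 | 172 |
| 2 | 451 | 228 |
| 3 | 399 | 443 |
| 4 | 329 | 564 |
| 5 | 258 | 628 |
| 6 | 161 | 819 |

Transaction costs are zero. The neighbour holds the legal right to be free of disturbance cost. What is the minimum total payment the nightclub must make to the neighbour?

Efficient level: marginal profit ≥ marginal disturbance cost through level 2, so k* = 2.
With the neighbour holding the right, the nightclub must at least compensate total damage at k*: 172 + 228 = 400.

£400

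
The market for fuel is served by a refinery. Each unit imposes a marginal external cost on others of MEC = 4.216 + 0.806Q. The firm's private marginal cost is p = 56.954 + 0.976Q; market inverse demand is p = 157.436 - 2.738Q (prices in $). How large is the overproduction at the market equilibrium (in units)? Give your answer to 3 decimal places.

Market equilibrium (private): 56.954 + 0.976Q = 157.436 - 2.738Q → Q_m = 27.0549.
Social marginal cost = private MC + MEC = 61.170 + 1.782Q.
Set SMC = demand: 61.170 + 1.782Q = 157.436 - 2.738Q → Q* = 21.2978.
Gap = |27.0549 − 21.2978| = 5.7571.

5.757 units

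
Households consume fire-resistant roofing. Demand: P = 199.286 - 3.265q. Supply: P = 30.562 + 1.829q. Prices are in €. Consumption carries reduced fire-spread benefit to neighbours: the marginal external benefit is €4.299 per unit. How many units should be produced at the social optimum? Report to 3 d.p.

Social marginal benefit = demand + MEB = 203.585 - 3.265q.
Set SMB = MC: 203.585 - 3.265q = 30.562 + 1.829q → q* = 33.9660.

q* = 33.966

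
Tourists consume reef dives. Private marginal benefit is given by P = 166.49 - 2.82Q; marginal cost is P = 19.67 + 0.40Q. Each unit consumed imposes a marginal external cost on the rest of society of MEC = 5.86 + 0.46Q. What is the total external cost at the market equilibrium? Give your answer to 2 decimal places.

Market equilibrium (private): 19.67 + 0.40Q = 166.49 - 2.82Q → Q_m = 45.5963.
Total external cost = ∫₀^{Q_m} (5.86 + 0.46Q) dQ = 5.86×45.5963 + ½×0.46×45.5963² = 745.3695.

745.37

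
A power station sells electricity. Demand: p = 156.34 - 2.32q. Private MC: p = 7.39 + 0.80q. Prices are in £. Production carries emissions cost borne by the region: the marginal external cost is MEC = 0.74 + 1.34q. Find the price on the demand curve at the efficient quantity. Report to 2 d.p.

Social marginal cost = private MC + MEC = 8.13 + 2.14q.
Set SMC = demand: 8.13 + 2.14q = 156.34 - 2.32q → q* = 33.2309.
Consumer price on the demand curve at q*: 156.34 − 2.32×33.2309 = 79.2443.

P = £79.24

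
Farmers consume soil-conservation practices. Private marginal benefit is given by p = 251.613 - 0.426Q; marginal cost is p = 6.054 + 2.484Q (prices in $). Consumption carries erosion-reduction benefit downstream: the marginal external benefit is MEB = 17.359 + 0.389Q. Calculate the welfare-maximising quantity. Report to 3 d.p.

Social marginal benefit = demand + MEB = 268.972 - 0.037Q.
Set SMB = MC: 268.972 - 0.037Q = 6.054 + 2.484Q → Q* = 104.2912.

Q* = 104.291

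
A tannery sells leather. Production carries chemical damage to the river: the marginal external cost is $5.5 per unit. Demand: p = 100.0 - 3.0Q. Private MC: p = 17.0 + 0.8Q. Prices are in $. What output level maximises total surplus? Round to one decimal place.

Social marginal cost = private MC + MEC = 22.5 + 0.8Q.
Set SMC = demand: 22.5 + 0.8Q = 100.0 - 3.0Q → Q* = 20.3947.

Q* = 20.4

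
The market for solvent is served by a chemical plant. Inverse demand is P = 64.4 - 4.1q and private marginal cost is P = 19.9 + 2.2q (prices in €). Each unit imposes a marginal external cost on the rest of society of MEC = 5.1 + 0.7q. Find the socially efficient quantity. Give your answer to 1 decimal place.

q* = 5.6

Social marginal cost = private MC + MEC = 25.0 + 2.9q.
Set SMC = demand: 25.0 + 2.9q = 64.4 - 4.1q → q* = 5.6286.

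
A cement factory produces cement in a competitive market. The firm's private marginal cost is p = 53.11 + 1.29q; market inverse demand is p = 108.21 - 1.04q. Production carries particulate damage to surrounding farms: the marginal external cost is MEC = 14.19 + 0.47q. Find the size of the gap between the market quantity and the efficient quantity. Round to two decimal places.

9.04 units

Market equilibrium (private): 53.11 + 1.29q = 108.21 - 1.04q → q_m = 23.6481.
Social marginal cost = private MC + MEC = 67.30 + 1.76q.
Set SMC = demand: 67.30 + 1.76q = 108.21 - 1.04q → q* = 14.6107.
Gap = |23.6481 − 14.6107| = 9.0374.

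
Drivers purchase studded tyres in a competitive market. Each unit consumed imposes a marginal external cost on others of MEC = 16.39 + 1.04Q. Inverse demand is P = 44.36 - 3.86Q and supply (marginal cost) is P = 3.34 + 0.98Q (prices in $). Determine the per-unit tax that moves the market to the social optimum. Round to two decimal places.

tax = $20.75 per unit

Social marginal benefit = demand − MEC = 27.97 - 4.90Q.
Set SMB = MC: 27.97 - 4.90Q = 3.34 + 0.98Q → Q* = 4.1888.
The Pigouvian tax equals MEC at Q*: 16.39 + 1.04×4.1888 = 20.7464.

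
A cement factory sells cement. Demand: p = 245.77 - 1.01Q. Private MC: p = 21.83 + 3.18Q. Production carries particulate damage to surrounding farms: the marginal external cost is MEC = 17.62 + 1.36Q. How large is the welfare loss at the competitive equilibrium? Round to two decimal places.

DWL = 734.72

Market equilibrium (private): 21.83 + 3.18Q = 245.77 - 1.01Q → Q_m = 53.4463.
Social marginal cost = private MC + MEC = 39.45 + 4.54Q.
Set SMC = demand: 39.45 + 4.54Q = 245.77 - 1.01Q → Q* = 37.1748.
The loss is the area between SMC and demand from Q* to Q_m; with linear curves that's a triangle of height MEC(Q_m).
DWL = ½ × 16.2715 × 90.3070 = 734.7152.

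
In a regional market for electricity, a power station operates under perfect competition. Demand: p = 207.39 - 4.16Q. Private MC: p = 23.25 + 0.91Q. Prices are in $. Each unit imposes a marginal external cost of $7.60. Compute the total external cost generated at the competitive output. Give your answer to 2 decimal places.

Market equilibrium (private): 23.25 + 0.91Q = 207.39 - 4.16Q → Q_m = 36.3195.
Total external cost = MEC × Q_m = 7.60 × 36.3195 = 276.0282.

$276.03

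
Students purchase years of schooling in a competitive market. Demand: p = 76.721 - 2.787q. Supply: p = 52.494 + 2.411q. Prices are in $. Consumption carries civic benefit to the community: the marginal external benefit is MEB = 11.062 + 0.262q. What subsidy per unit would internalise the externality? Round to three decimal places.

Social marginal benefit = demand + MEB = 87.783 - 2.525q.
Set SMB = MC: 87.783 - 2.525q = 52.494 + 2.411q → q* = 7.1493.
The Pigouvian subsidy equals MEB at q*: 11.062 + 0.262×7.1493 = 12.9351.

subsidy = $12.935 per unit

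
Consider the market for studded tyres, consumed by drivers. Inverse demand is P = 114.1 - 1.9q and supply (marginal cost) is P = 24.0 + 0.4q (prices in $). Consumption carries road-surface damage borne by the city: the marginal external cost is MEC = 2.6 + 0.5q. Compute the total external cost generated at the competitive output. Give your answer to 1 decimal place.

Market equilibrium (private): 24.0 + 0.4q = 114.1 - 1.9q → q_m = 39.1739.
Total external cost = ∫₀^{q_m} (2.6 + 0.5q) dq = 2.6×39.1739 + ½×0.5×39.1739² = 485.5008.

$485.5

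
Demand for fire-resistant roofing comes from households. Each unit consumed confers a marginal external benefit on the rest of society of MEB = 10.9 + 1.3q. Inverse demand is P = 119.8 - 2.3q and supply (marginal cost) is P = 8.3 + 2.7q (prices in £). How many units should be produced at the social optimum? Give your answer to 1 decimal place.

q* = 33.1

Social marginal benefit = demand + MEB = 130.7 - q.
Set SMB = MC: 130.7 - q = 8.3 + 2.7q → q* = 33.0811.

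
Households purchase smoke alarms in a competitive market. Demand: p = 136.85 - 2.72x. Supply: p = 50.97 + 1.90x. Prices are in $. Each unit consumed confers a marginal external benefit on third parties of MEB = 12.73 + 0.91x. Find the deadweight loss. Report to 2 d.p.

Market equilibrium (private): 50.97 + 1.90x = 136.85 - 2.72x → x_m = 18.5887.
Social marginal benefit = demand + MEB = 149.58 - 1.81x.
Set SMB = MC: 149.58 - 1.81x = 50.97 + 1.90x → x* = 26.5795.
Height of the DWL triangle at x_m is SMB(x_m) − MC(x_m) = MEB(x_m) = 29.6458.
DWL = ½ × 7.9908 × 29.6458 = 118.4468.

DWL = $118.45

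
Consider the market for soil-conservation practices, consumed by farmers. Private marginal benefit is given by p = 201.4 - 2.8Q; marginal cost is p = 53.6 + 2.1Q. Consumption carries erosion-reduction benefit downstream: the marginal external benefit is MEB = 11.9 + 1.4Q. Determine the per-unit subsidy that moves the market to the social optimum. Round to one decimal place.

subsidy = 75.8 per unit

Social marginal benefit = demand + MEB = 213.3 - 1.4Q.
Set SMB = MC: 213.3 - 1.4Q = 53.6 + 2.1Q → Q* = 45.6286.
The Pigouvian subsidy equals MEB at Q*: 11.9 + 1.4×45.6286 = 75.7800.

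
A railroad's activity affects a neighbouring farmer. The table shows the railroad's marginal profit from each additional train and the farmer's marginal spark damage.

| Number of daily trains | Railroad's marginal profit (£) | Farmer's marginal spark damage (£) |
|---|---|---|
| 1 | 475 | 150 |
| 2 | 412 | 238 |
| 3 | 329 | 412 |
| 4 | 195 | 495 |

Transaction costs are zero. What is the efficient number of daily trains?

Bargaining reaches the level where marginal profit last exceeds marginal spark damage.
That holds through level 2 (412 ≥ 238) but not at 3 (329 < 412).

2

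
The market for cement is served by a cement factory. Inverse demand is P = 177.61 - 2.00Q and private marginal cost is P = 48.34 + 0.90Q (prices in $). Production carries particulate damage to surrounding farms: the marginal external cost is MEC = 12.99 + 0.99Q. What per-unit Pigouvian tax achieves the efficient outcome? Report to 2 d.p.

tax = $42.58 per unit

Social marginal cost = private MC + MEC = 61.33 + 1.89Q.
Set SMC = demand: 61.33 + 1.89Q = 177.61 - 2.00Q → Q* = 29.8920.
The Pigouvian tax equals MEC at Q*: 12.99 + 0.99×29.8920 = 42.5831.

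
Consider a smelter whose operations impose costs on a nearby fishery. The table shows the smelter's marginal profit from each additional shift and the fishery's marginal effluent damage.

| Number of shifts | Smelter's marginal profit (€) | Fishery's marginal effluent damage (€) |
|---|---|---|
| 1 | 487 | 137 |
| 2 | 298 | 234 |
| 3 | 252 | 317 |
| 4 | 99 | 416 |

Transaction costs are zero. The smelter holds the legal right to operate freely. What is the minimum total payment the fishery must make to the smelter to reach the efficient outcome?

€351

Left alone the smelter would choose level 4 (marginal profit stays positive).
Efficient level: k* = 2 (marginal profit ≥ marginal effluent damage through 2).
The fishery must at least cover the smelter's forgone profit from cutting 4→2: 252 + 99 = 351.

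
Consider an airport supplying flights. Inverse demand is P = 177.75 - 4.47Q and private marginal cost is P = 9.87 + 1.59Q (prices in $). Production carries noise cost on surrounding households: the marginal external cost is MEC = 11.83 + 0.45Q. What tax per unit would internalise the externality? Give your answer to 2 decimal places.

tax = $22.62 per unit

Social marginal cost = private MC + MEC = 21.70 + 2.04Q.
Set SMC = demand: 21.70 + 2.04Q = 177.75 - 4.47Q → Q* = 23.9708.
The Pigouvian tax equals MEC at Q*: 11.83 + 0.45×23.9708 = 22.6169.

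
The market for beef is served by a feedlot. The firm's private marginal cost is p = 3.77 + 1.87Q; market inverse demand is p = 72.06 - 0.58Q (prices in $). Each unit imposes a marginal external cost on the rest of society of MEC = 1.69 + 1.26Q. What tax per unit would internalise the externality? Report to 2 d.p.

tax = $24.31 per unit

Social marginal cost = private MC + MEC = 5.46 + 3.13Q.
Set SMC = demand: 5.46 + 3.13Q = 72.06 - 0.58Q → Q* = 17.9515.
The Pigouvian tax equals MEC at Q*: 1.69 + 1.26×17.9515 = 24.3089.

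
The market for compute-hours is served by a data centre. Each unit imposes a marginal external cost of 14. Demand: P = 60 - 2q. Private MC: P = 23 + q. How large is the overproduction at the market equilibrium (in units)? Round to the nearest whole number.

5 units

Market equilibrium (private): 23 + q = 60 - 2q → q_m = 12.3333.
Social marginal cost = private MC + MEC = 37 + q.
Set SMC = demand: 37 + q = 60 - 2q → q* = 7.6667.
Gap = |12.3333 − 7.6667| = 4.6666.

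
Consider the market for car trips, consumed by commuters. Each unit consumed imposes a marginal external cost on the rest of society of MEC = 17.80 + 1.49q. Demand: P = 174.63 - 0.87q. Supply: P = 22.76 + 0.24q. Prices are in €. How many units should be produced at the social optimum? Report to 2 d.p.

Social marginal benefit = demand − MEC = 156.83 - 2.36q.
Set SMB = MC: 156.83 - 2.36q = 22.76 + 0.24q → q* = 51.5654.

q* = 51.57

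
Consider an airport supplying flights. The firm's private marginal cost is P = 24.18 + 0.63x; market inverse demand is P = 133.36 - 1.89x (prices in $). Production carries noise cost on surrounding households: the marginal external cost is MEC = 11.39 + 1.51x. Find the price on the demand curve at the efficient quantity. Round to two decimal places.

Social marginal cost = private MC + MEC = 35.57 + 2.14x.
Set SMC = demand: 35.57 + 2.14x = 133.36 - 1.89x → x* = 24.2655.
Consumer price on the demand curve at x*: 133.36 − 1.89×24.2655 = 87.4982.

P = $87.50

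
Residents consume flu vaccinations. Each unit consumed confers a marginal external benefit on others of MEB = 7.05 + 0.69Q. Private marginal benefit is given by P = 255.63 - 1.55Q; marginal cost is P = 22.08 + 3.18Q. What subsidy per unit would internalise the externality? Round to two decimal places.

subsidy = 48.14 per unit

Social marginal benefit = demand + MEB = 262.68 - 0.86Q.
Set SMB = MC: 262.68 - 0.86Q = 22.08 + 3.18Q → Q* = 59.5545.
The Pigouvian subsidy equals MEB at Q*: 7.05 + 0.69×59.5545 = 48.1426.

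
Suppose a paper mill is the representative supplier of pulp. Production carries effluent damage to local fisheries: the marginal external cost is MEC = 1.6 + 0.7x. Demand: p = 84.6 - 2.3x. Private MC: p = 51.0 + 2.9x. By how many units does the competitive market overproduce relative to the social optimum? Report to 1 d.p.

1.0 units

Market equilibrium (private): 51.0 + 2.9x = 84.6 - 2.3x → x_m = 6.4615.
Social marginal cost = private MC + MEC = 52.6 + 3.6x.
Set SMC = demand: 52.6 + 3.6x = 84.6 - 2.3x → x* = 5.4237.
Gap = |6.4615 − 5.4237| = 1.0378.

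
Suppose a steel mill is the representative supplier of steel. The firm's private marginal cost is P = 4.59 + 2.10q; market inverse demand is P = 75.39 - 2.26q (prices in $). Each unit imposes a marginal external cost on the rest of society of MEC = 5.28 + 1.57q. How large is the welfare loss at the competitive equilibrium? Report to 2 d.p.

Market equilibrium (private): 4.59 + 2.10q = 75.39 - 2.26q → q_m = 16.2385.
Social marginal cost = private MC + MEC = 9.87 + 3.67q.
Set SMC = demand: 9.87 + 3.67q = 75.39 - 2.26q → q* = 11.0489.
The welfare-loss triangle has base |q_m − q*| and height MEC(q_m) (the vertical gap between SMC and demand is zero at q* and MEC at q_m).
DWL = ½ × 5.1896 × 30.7745 = 79.8537.

DWL = $79.85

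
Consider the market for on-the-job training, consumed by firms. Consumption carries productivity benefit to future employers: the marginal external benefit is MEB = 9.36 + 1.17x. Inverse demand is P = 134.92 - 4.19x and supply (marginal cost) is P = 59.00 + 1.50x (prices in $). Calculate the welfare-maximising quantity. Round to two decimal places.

Social marginal benefit = demand + MEB = 144.28 - 3.02x.
Set SMB = MC: 144.28 - 3.02x = 59.00 + 1.50x → x* = 18.8673.

x* = 18.87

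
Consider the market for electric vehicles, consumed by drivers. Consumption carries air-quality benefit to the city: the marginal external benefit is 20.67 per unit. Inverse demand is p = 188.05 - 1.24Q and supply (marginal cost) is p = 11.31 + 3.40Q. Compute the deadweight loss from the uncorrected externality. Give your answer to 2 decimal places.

DWL = 46.04

Market equilibrium (private): 11.31 + 3.40Q = 188.05 - 1.24Q → Q_m = 38.0905.
Social marginal benefit = demand + MEB = 208.72 - 1.24Q.
Set SMB = MC: 208.72 - 1.24Q = 11.31 + 3.40Q → Q* = 42.5453.
The welfare-loss triangle has base |Q_m − Q*| and height MEB(Q_m) (the vertical gap between SMB and MC is zero at Q* and MEB at Q_m).
DWL = ½ × 4.4548 × 20.6700 = 46.0404.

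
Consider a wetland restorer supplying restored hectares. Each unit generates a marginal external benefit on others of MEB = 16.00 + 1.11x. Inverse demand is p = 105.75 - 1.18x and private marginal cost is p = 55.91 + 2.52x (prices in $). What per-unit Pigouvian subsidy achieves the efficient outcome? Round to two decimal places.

subsidy = $44.22 per unit

Social marginal cost = private MC − MEB = 39.91 + 1.41x.
Set SMC = demand: 39.91 + 1.41x = 105.75 - 1.18x → x* = 25.4208.
The Pigouvian subsidy equals MEB at x*: 16.00 + 1.11×25.4208 = 44.2171.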